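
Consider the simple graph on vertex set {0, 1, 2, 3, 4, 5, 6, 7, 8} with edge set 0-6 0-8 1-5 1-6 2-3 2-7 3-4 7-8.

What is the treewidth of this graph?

1

A width-1 tree decomposition is:
Bags: B1 = {3, 4}  B2 = {2, 3}  B3 = {2, 7}  B4 = {7, 8}  B5 = {0, 8}  B6 = {0, 6}  B7 = {1, 6}  B8 = {1, 5}
Tree: B1–B2, B2–B3, B3–B4, B4–B5, B5–B6, B6–B7, B7–B8
The largest bag has 2 vertices, giving width 1; this decomposition certifies tw(G) ≤ 1. G has an edge, so its treewidth is at least 1. Hence tw(G) = 1 exactly.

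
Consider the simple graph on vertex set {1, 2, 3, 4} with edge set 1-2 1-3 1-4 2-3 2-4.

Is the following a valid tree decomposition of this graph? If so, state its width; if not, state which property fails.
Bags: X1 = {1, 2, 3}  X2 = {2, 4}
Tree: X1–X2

No — edge (1,4) lies in no bag.

A tree decomposition must satisfy three properties: every vertex lies in some bag; for every edge, both endpoints lie together in some bag; and for every vertex, the bags containing it form a connected subtree. Here edge (1,4) lies in no bag, so the decomposition is invalid.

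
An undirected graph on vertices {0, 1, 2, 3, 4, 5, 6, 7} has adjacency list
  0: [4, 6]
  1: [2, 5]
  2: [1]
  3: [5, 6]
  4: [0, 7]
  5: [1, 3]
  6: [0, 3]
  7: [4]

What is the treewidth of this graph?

1

A width-1 tree decomposition is:
Bags: B1 = {1, 2}  B2 = {1, 5}  B3 = {3, 5}  B4 = {3, 6}  B5 = {0, 6}  B6 = {0, 4}  B7 = {4, 7}
Tree: B1–B2, B2–B3, B3–B4, B4–B5, B5–B6, B6–B7
Every bag has size at most 2, so the width is 2 − 1 = 1 and tw(G) ≤ 1. Any graph with an edge has treewidth ≥ 1, and G has the edge 2–1. The upper and lower bounds meet at 1, so that is the treewidth.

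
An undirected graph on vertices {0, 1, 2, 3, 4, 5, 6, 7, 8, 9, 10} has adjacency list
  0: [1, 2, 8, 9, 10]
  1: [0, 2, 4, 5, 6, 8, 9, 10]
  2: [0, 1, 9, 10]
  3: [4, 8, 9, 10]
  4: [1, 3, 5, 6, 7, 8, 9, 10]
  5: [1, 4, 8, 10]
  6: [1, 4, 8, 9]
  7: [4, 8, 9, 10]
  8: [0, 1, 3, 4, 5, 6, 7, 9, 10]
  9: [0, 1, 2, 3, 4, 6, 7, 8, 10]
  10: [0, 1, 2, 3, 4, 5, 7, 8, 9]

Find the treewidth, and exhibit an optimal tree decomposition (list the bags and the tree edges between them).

Every bag has size at most 5, so the width is 5 − 1 = 4 and tw(G) ≤ 4. On the other hand G contains the 5-clique {0, 1, 8, 9, 10}. A clique must lie in a single bag of any decomposition, so no decomposition can have width below 4. Combining the bounds, tw(G) = 4.

Treewidth 4.
One optimal decomposition is:
Bags: B1 = {1, 4, 8, 9, 10}  B2 = {0, 1, 8, 9, 10}  B3 = {1, 4, 5, 8, 10}  B4 = {4, 7, 8, 9, 10}  B5 = {1, 4, 6, 8, 9}  B6 = {3, 4, 8, 9, 10}  B7 = {0, 1, 2, 9, 10}
Tree: B1–B2, B1–B3, B1–B4, B1–B5, B4–B6, B2–B7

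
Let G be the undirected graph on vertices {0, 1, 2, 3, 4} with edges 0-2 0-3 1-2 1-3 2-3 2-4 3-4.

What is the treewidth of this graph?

2

A width-2 tree decomposition is:
Bags: B1 = {2, 3, 4}  B2 = {0, 2, 3}  B3 = {1, 2, 3}
Tree: B1–B2, B2–B3
The largest bag has 3 vertices, giving width 2; this decomposition certifies tw(G) ≤ 2. On the other hand G contains the 3-clique {0, 2, 3}. A clique must lie in a single bag of any decomposition, so no decomposition can have width below 2. The upper and lower bounds meet at 2, so that is the treewidth.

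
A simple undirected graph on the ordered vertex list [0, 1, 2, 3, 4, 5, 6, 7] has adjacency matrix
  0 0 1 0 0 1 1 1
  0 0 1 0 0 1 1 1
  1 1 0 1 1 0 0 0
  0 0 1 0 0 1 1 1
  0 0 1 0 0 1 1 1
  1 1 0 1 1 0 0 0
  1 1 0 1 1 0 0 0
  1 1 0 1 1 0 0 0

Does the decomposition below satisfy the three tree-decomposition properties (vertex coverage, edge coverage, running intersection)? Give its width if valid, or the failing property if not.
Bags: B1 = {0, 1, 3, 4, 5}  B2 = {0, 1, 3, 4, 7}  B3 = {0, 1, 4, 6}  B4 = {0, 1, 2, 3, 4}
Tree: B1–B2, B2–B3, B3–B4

A tree decomposition must satisfy three properties: every vertex lies in some bag; for every edge, both endpoints lie together in some bag; and for every vertex, the bags containing it form a connected subtree. Here edge (3,6) lies in no bag, so the decomposition is invalid.

No — edge (3,6) lies in no bag.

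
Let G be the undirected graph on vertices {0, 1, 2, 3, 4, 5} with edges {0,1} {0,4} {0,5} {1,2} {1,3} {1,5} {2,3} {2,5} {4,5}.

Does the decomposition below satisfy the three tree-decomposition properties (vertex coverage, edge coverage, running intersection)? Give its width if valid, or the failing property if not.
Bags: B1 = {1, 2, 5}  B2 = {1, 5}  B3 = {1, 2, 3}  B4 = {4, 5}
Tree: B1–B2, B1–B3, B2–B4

A tree decomposition must satisfy three properties: every vertex lies in some bag; for every edge, both endpoints lie together in some bag; and for every vertex, the bags containing it form a connected subtree. Here vertex 0 appears in no bag, so the decomposition is invalid.

No — vertex 0 appears in no bag.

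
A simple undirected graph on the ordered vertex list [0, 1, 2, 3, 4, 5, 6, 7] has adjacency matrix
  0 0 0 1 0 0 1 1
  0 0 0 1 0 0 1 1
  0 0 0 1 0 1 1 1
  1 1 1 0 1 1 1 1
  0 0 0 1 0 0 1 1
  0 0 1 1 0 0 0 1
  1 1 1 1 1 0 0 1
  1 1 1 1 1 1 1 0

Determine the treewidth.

3

A width-3 tree decomposition is:
Bags: B1 = {3, 4, 6, 7}  B2 = {2, 3, 6, 7}  B3 = {0, 3, 6, 7}  B4 = {1, 3, 6, 7}  B5 = {2, 3, 5, 7}
Tree: B1–B2, B1–B3, B2–B4, B2–B5
Every bag has size at most 4, so the width is 4 − 1 = 3 and tw(G) ≤ 3. Conversely, {2, 3, 5, 7} is a clique of size 4, and the vertices of any clique must share a bag in every tree decomposition; so some bag has ≥ 4 vertices and tw(G) ≥ 3. Hence tw(G) = 3 exactly.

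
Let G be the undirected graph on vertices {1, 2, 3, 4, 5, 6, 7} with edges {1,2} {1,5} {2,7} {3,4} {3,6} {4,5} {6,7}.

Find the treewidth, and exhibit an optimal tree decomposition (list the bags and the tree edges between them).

Treewidth 2.
One such decomposition:
Bags: B1 = {3, 4, 5}  B2 = {1, 3, 5}  B3 = {1, 2, 3}  B4 = {2, 3, 7}  B5 = {3, 6, 7}
Tree: B1–B2, B2–B3, B3–B4, B4–B5

Every bag has size at most 3, so the width is 3 − 1 = 2 and tw(G) ≤ 2. For the lower bound, G contains the cycle 3–4–5–1–2–7–6–3, so G is not a forest; only forests have treewidth ≤ 1, hence tw(G) ≥ 2. Combining the bounds, tw(G) = 2.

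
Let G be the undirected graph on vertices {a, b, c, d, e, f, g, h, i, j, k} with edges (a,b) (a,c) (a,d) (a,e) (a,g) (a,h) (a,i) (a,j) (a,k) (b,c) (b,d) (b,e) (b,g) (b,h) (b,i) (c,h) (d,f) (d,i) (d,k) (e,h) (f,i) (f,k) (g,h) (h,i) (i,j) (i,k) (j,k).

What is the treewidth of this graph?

3

A width-3 tree decomposition is:
Bags: B1 = {a, d, i, k}  B2 = {a, b, d, i}  B3 = {a, b, h, i}  B4 = {d, f, i, k}  B5 = {a, b, c, h}  B6 = {a, b, g, h}  B7 = {a, b, e, h}  B8 = {a, i, j, k}
Tree: B1–B2, B2–B3, B1–B4, B3–B5, B5–B6, B5–B7, B1–B8
The largest bag has 4 vertices, giving width 3; this decomposition certifies tw(G) ≤ 3. Conversely, {a, i, j, k} is a clique of size 4, and the vertices of any clique must share a bag in every tree decomposition; so some bag has ≥ 4 vertices and tw(G) ≥ 3. Therefore the treewidth is 3.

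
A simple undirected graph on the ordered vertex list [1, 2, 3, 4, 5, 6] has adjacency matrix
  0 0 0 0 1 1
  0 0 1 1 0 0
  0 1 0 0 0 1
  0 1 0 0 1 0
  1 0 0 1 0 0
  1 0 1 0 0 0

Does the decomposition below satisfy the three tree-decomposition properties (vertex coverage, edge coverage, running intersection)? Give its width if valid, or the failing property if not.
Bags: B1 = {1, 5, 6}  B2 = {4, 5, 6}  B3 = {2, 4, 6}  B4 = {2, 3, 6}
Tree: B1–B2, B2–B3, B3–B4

Yes; width 2.

Every vertex of G appears in some bag (union = {1, 2, 3, 4, 5, 6}); every edge is covered by a bag; and for each vertex v the set of bags containing v is connected in the bag tree. The decomposition is therefore valid. The largest bag has 3 vertices, so the width is 2.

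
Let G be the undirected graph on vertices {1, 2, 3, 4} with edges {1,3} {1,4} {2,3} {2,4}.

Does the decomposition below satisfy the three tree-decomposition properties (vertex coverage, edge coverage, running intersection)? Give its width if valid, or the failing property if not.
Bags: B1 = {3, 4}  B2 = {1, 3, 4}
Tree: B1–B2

A tree decomposition must satisfy three properties: every vertex lies in some bag; for every edge, both endpoints lie together in some bag; and for every vertex, the bags containing it form a connected subtree. Here vertex 2 appears in no bag, so the decomposition is invalid.

No — vertex 2 appears in no bag.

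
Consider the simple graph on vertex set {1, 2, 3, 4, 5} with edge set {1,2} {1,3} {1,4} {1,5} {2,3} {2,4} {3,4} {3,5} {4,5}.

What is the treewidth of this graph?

A width-3 tree decomposition is:
Bags: B1 = {1, 2, 3, 4}  B2 = {1, 3, 4, 5}
Tree: B1–B2
Every bag has size at most 4, so the width is 4 − 1 = 3 and tw(G) ≤ 3. For the lower bound, the 4 vertices {1, 2, 3, 4} are pairwise adjacent, and any tree decomposition puts a clique entirely inside one bag — forcing width ≥ 3. The upper and lower bounds meet at 3, so that is the treewidth.

3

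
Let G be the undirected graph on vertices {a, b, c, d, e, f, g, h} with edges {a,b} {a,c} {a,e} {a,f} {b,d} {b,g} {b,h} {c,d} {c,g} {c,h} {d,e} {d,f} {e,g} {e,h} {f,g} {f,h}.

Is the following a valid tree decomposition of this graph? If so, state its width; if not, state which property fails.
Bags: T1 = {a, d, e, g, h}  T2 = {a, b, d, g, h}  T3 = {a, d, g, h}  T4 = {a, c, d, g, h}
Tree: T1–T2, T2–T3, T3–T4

A tree decomposition must satisfy three properties: every vertex lies in some bag; for every edge, both endpoints lie together in some bag; and for every vertex, the bags containing it form a connected subtree. Here vertex f appears in no bag, so the decomposition is invalid.

No — vertex f appears in no bag.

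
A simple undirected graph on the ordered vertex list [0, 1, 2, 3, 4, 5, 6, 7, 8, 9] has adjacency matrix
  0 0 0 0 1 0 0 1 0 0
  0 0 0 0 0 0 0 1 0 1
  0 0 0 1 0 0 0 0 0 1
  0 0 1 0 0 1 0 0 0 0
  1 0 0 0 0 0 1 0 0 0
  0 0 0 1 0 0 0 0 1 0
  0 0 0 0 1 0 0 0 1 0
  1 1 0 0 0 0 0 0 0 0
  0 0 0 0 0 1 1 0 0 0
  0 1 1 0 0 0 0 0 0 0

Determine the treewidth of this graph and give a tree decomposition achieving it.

The largest bag has 3 vertices, giving width 2; this decomposition certifies tw(G) ≤ 2. The edges 4–6–8–5–3–2–9–1–7–0–4 form a cycle, so G is not a tree and its treewidth is at least 2. Therefore the treewidth is 2.

Treewidth 2.
Bags: B1 = {4, 6, 8}  B2 = {4, 5, 8}  B3 = {3, 4, 5}  B4 = {2, 3, 4}  B5 = {2, 4, 9}  B6 = {1, 4, 9}  B7 = {1, 4, 7}  B8 = {0, 4, 7}
Tree: B1–B2, B2–B3, B3–B4, B4–B5, B5–B6, B6–B7, B7–B8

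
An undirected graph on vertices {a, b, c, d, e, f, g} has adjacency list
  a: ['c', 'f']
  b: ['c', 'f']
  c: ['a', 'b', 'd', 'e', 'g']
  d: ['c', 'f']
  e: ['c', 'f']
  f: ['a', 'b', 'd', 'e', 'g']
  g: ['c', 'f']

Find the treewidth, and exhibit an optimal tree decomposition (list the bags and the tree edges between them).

Treewidth 2.
Bags: B1 = {a, c, f}  B2 = {c, d, f}  B3 = {c, e, f}  B4 = {c, f, g}  B5 = {b, c, f}
Tree: B1–B2, B2–B3, B3–B4, B4–B5

The largest bag has 3 vertices, giving width 2; this decomposition certifies tw(G) ≤ 2. The edges f–a–c–d–f form a cycle, so G is not a tree and its treewidth is at least 2. The upper and lower bounds meet at 2, so that is the treewidth.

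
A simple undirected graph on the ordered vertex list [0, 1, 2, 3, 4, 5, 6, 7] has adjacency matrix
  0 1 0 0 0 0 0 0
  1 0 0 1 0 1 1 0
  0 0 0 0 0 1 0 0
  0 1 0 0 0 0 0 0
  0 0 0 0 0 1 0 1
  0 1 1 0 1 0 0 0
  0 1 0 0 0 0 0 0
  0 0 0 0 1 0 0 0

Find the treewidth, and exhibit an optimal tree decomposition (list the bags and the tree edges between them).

The largest bag has 2 vertices, giving width 1; this decomposition certifies tw(G) ≤ 1. Since G has at least one edge (e.g. 5–1), it is not an edgeless graph, so tw(G) ≥ 1. Therefore the treewidth is 1.

Treewidth 1.
One such decomposition:
Bags: B1 = {1, 5}  B2 = {4, 5}  B3 = {2, 5}  B4 = {1, 3}  B5 = {0, 1}  B6 = {4, 7}  B7 = {1, 6}
Tree: B1–B2, B1–B3, B1–B4, B1–B5, B2–B6, B4–B7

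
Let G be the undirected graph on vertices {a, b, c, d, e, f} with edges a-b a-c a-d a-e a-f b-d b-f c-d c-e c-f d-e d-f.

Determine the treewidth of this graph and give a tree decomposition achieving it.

Each bag holds 4 vertices, so the decomposition has width 3, which upper-bounds the treewidth. For the lower bound, the 4 vertices {a, c, d, e} are pairwise adjacent, and any tree decomposition puts a clique entirely inside one bag — forcing width ≥ 3. Combining the bounds, tw(G) = 3.

Treewidth 3.
One such decomposition:
Bags: B1 = {a, c, d, e}  B2 = {a, c, d, f}  B3 = {a, b, d, f}
Tree: B1–B2, B2–B3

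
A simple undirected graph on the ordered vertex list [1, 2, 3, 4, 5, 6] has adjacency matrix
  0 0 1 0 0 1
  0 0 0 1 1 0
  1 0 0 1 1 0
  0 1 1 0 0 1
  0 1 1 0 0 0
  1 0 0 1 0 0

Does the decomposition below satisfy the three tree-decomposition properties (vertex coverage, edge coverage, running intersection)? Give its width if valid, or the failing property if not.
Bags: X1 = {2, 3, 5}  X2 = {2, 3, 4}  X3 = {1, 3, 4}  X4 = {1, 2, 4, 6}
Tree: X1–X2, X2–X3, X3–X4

A tree decomposition must satisfy three properties: every vertex lies in some bag; for every edge, both endpoints lie together in some bag; and for every vertex, the bags containing it form a connected subtree. Here bags containing vertex 2 are not connected in the tree, so the decomposition is invalid.

No — bags containing vertex 2 are not connected in the tree.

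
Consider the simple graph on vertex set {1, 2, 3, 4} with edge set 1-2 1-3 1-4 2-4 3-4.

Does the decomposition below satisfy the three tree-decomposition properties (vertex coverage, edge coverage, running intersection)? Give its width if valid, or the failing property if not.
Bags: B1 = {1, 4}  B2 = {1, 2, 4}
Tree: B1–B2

No — vertex 3 appears in no bag.

A tree decomposition must satisfy three properties: every vertex lies in some bag; for every edge, both endpoints lie together in some bag; and for every vertex, the bags containing it form a connected subtree. Here vertex 3 appears in no bag, so the decomposition is invalid.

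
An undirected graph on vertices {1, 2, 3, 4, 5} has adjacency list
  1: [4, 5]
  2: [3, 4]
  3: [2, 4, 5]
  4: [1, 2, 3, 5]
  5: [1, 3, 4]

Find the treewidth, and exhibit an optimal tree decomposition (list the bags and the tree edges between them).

Each bag holds 3 vertices, so the decomposition has width 2, which upper-bounds the treewidth. For the lower bound, the 3 vertices {1, 4, 5} are pairwise adjacent, and any tree decomposition puts a clique entirely inside one bag — forcing width ≥ 2. The upper and lower bounds meet at 2, so that is the treewidth.

Treewidth 2.
One optimal decomposition is:
Bags: B1 = {3, 4, 5}  B2 = {2, 3, 4}  B3 = {1, 4, 5}
Tree: B1–B2, B1–B3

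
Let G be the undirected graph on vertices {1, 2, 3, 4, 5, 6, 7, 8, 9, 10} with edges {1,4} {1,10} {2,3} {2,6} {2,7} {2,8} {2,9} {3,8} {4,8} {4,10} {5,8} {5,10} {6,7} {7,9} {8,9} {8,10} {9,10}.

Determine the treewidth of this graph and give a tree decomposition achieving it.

Treewidth 2.
One optimal decomposition is:
Bags: B1 = {4, 8, 10}  B2 = {8, 9, 10}  B3 = {5, 8, 10}  B4 = {2, 8, 9}  B5 = {1, 4, 10}  B6 = {2, 7, 9}  B7 = {2, 3, 8}  B8 = {2, 6, 7}
Tree: B1–B2, B2–B3, B2–B4, B1–B5, B4–B6, B4–B7, B6–B8

The largest bag has 3 vertices, giving width 2; this decomposition certifies tw(G) ≤ 2. Conversely, {8, 9, 10} is a clique of size 3, and the vertices of any clique must share a bag in every tree decomposition; so some bag has ≥ 3 vertices and tw(G) ≥ 2. Hence tw(G) = 2 exactly.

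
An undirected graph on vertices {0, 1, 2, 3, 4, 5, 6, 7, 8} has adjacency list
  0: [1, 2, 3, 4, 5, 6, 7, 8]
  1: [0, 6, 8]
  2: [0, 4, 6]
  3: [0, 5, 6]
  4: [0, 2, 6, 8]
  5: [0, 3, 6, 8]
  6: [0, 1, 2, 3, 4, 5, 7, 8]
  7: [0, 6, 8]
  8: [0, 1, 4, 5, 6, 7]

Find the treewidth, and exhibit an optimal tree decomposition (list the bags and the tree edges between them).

Every bag has size at most 4, so the width is 4 − 1 = 3 and tw(G) ≤ 3. On the other hand G contains the 4-clique {0, 1, 6, 8}. A clique must lie in a single bag of any decomposition, so no decomposition can have width below 3. Combining the bounds, tw(G) = 3.

Treewidth 3.
Bags: B1 = {0, 6, 7, 8}  B2 = {0, 5, 6, 8}  B3 = {0, 4, 6, 8}  B4 = {0, 3, 5, 6}  B5 = {0, 1, 6, 8}  B6 = {0, 2, 4, 6}
Tree: B1–B2, B1–B3, B2–B4, B3–B5, B3–B6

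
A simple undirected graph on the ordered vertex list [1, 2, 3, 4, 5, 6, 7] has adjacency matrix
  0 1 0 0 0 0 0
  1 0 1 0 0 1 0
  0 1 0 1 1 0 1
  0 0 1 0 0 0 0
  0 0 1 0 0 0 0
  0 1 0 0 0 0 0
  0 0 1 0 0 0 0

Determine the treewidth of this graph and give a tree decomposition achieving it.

Treewidth 1.
One optimal decomposition is:
Bags: B1 = {3, 5}  B2 = {3, 7}  B3 = {2, 3}  B4 = {1, 2}  B5 = {3, 4}  B6 = {2, 6}
Tree: B1–B2, B2–B3, B3–B4, B3–B5, B4–B6

Every bag has size at most 2, so the width is 2 − 1 = 1 and tw(G) ≤ 1. G has an edge, so its treewidth is at least 1. Combining the bounds, tw(G) = 1.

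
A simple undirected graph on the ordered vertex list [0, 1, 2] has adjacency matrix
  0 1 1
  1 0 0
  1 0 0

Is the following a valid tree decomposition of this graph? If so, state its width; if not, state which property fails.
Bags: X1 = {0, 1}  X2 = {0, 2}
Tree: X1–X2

Yes; width 1.

Vertex coverage: the bags together contain {0, 1, 2}, the full vertex set. Edge coverage: each edge of G has both endpoints in at least one bag. Running intersection: for every vertex, the bags containing it form a connected subtree. All three properties hold, so this is a valid tree decomposition of width max|bag| − 1 = 1, and hence tw(G) ≤ 1.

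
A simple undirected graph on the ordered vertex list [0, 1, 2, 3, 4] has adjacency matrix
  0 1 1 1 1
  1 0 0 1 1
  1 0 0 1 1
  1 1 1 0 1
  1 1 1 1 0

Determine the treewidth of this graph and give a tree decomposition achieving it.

Each bag holds 4 vertices, so the decomposition has width 3, which upper-bounds the treewidth. On the other hand G contains the 4-clique {0, 1, 3, 4}. A clique must lie in a single bag of any decomposition, so no decomposition can have width below 3. Combining the bounds, tw(G) = 3.

Treewidth 3.
One such decomposition:
Bags: B1 = {0, 1, 3, 4}  B2 = {0, 2, 3, 4}
Tree: B1–B2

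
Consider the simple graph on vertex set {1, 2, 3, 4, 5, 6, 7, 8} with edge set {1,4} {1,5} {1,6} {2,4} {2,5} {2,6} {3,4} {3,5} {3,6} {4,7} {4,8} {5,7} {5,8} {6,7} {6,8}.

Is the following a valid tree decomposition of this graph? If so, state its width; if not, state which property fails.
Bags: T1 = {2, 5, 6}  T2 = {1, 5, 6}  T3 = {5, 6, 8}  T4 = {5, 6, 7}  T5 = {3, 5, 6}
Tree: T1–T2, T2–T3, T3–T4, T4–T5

No — vertex 4 appears in no bag.

A tree decomposition must satisfy three properties: every vertex lies in some bag; for every edge, both endpoints lie together in some bag; and for every vertex, the bags containing it form a connected subtree. Here vertex 4 appears in no bag, so the decomposition is invalid.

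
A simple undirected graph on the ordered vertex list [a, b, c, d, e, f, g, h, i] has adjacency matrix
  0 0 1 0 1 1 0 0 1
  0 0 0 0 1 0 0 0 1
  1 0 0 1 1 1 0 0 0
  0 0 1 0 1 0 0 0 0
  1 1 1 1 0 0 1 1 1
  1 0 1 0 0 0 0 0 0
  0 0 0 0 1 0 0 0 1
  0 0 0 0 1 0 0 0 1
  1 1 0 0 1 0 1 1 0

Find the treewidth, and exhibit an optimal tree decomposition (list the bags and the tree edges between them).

Treewidth 2.
One such decomposition:
Bags: B1 = {e, g, i}  B2 = {a, e, i}  B3 = {e, h, i}  B4 = {a, c, e}  B5 = {b, e, i}  B6 = {c, d, e}  B7 = {a, c, f}
Tree: B1–B2, B1–B3, B2–B4, B3–B5, B4–B6, B4–B7

Each bag holds 3 vertices, so the decomposition has width 2, which upper-bounds the treewidth. On the other hand G contains the 3-clique {c, d, e}. A clique must lie in a single bag of any decomposition, so no decomposition can have width below 2. Hence tw(G) = 2 exactly.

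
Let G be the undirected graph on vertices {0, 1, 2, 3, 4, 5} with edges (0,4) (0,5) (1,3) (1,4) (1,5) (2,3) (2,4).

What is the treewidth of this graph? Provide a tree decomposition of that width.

Every bag has size at most 3, so the width is 3 − 1 = 2 and tw(G) ≤ 2. The edges 5–0–4–1–5 form a cycle, so G is not a tree and its treewidth is at least 2. The upper and lower bounds meet at 2, so that is the treewidth.

Treewidth 2.
Bags: B1 = {0, 1, 5}  B2 = {0, 1, 4}  B3 = {1, 3, 4}  B4 = {2, 3, 4}
Tree: B1–B2, B2–B3, B3–B4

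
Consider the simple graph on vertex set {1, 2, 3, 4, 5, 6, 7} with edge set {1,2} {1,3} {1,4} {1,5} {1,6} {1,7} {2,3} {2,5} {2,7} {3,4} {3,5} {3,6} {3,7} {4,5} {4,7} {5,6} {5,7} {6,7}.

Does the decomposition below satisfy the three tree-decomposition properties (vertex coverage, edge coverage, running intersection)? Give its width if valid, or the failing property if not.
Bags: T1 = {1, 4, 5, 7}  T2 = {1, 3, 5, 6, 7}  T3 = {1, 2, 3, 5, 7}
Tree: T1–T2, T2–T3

A tree decomposition must satisfy three properties: every vertex lies in some bag; for every edge, both endpoints lie together in some bag; and for every vertex, the bags containing it form a connected subtree. Here edge (3,4) lies in no bag, so the decomposition is invalid.

No — edge (3,4) lies in no bag.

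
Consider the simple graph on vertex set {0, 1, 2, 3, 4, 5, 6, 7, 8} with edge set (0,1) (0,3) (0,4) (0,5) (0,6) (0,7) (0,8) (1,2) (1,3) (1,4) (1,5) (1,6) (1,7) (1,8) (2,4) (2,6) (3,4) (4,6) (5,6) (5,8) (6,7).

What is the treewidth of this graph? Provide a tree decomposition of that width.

Every bag has size at most 4, so the width is 4 − 1 = 3 and tw(G) ≤ 3. For the lower bound, the 4 vertices {0, 1, 5, 8} are pairwise adjacent, and any tree decomposition puts a clique entirely inside one bag — forcing width ≥ 3. Therefore the treewidth is 3.

Treewidth 3.
One optimal decomposition is:
Bags: B1 = {0, 1, 4, 6}  B2 = {1, 2, 4, 6}  B3 = {0, 1, 6, 7}  B4 = {0, 1, 5, 6}  B5 = {0, 1, 3, 4}  B6 = {0, 1, 5, 8}
Tree: B1–B2, B1–B3, B3–B4, B1–B5, B4–B6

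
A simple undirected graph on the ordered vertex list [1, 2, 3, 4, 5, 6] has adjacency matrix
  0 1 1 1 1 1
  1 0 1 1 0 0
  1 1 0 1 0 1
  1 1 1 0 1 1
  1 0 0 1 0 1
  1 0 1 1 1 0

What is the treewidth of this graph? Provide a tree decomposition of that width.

Treewidth 3.
One such decomposition:
Bags: B1 = {1, 2, 3, 4}  B2 = {1, 3, 4, 6}  B3 = {1, 4, 5, 6}
Tree: B1–B2, B2–B3

Every bag has size at most 4, so the width is 4 − 1 = 3 and tw(G) ≤ 3. On the other hand G contains the 4-clique {1, 2, 3, 4}. A clique must lie in a single bag of any decomposition, so no decomposition can have width below 3. The upper and lower bounds meet at 3, so that is the treewidth.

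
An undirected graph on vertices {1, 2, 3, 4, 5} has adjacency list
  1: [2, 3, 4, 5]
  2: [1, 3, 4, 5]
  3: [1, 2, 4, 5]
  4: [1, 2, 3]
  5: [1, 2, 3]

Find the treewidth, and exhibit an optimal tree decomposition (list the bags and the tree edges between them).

Treewidth 3.
Bags: B1 = {1, 2, 3, 5}  B2 = {1, 2, 3, 4}
Tree: B1–B2

The largest bag has 4 vertices, giving width 3; this decomposition certifies tw(G) ≤ 3. Conversely, {1, 2, 3, 4} is a clique of size 4, and the vertices of any clique must share a bag in every tree decomposition; so some bag has ≥ 4 vertices and tw(G) ≥ 3. The upper and lower bounds meet at 3, so that is the treewidth.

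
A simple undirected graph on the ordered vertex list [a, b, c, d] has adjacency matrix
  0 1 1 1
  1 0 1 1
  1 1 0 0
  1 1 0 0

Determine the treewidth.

2

A width-2 tree decomposition is:
Bags: B1 = {a, b, c}  B2 = {a, b, d}
Tree: B1–B2
Every bag has size at most 3, so the width is 3 − 1 = 2 and tw(G) ≤ 2. Conversely, {a, b, d} is a clique of size 3, and the vertices of any clique must share a bag in every tree decomposition; so some bag has ≥ 3 vertices and tw(G) ≥ 2. Therefore the treewidth is 2.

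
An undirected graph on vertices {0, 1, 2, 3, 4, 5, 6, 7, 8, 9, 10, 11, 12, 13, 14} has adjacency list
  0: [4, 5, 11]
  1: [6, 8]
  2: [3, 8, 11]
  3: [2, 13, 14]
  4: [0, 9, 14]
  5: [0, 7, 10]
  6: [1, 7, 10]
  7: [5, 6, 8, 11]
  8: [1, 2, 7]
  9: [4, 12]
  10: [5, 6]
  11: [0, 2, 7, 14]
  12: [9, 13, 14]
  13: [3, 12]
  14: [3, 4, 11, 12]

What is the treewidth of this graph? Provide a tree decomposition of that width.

Every bag has size at most 4, so the width is 4 − 1 = 3 and tw(G) ≤ 3. For the lower bound: the 4 vertex sets {9,12,13}, {3}, {14}, {0,2,4,11} are disjoint, each induces a connected subgraph, and every pair is joined by at least one edge of G. Contracting each set to a single vertex therefore yields K_{4} as a minor, and since treewidth is minor-monotone, tw(G) ≥ tw(K_{4}) = 3. Therefore the treewidth is 3.

Treewidth 3.
One such decomposition:
Bags: B1 = {3, 9, 12, 13}  B2 = {3, 9, 12, 14}  B3 = {3, 4, 9, 14}  B4 = {2, 3, 4, 14}  B5 = {2, 4, 11, 14}  B6 = {0, 2, 4, 11}  B7 = {0, 2, 8, 11}  B8 = {0, 7, 8, 11}  B9 = {0, 5, 7, 8}  B10 = {1, 5, 7, 8}  B11 = {1, 5, 6, 7}  B12 = {1, 5, 6, 10}
Tree: B1–B2, B2–B3, B3–B4, B4–B5, B5–B6, B6–B7, B7–B8, B8–B9, B9–B10, B10–B11, B11–B12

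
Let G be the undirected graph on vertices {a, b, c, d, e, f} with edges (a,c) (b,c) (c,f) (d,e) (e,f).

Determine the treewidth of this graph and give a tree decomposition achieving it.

Each bag holds 2 vertices, so the decomposition has width 1, which upper-bounds the treewidth. G has an edge, so its treewidth is at least 1. Hence tw(G) = 1 exactly.

Treewidth 1.
One such decomposition:
Bags: B1 = {a, c}  B2 = {b, c}  B3 = {c, f}  B4 = {e, f}  B5 = {d, e}
Tree: B1–B2, B2–B3, B3–B4, B4–B5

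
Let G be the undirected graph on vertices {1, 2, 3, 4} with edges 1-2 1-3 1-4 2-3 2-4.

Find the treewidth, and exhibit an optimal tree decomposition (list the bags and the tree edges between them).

Each bag holds 3 vertices, so the decomposition has width 2, which upper-bounds the treewidth. For the lower bound, the 3 vertices {1, 2, 3} are pairwise adjacent, and any tree decomposition puts a clique entirely inside one bag — forcing width ≥ 2. The upper and lower bounds meet at 2, so that is the treewidth.

Treewidth 2.
One optimal decomposition is:
Bags: B1 = {1, 2, 4}  B2 = {1, 2, 3}
Tree: B1–B2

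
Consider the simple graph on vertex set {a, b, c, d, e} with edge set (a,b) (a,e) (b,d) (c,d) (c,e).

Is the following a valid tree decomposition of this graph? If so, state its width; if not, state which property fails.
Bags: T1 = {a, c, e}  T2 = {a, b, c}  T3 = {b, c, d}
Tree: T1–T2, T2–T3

Yes; width 2.

Vertex coverage: the bags together contain {a, b, c, d, e}, the full vertex set. Edge coverage: each edge of G has both endpoints in at least one bag. Running intersection: for every vertex, the bags containing it form a connected subtree. All three properties hold, so this is a valid tree decomposition of width max|bag| − 1 = 2, and hence tw(G) ≤ 2.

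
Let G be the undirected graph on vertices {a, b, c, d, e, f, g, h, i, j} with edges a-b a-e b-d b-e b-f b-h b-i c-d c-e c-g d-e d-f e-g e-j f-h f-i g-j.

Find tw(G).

A width-2 tree decomposition is:
Bags: B1 = {b, d, e}  B2 = {c, d, e}  B3 = {c, e, g}  B4 = {b, d, f}  B5 = {a, b, e}  B6 = {b, f, h}  B7 = {b, f, i}  B8 = {e, g, j}
Tree: B1–B2, B2–B3, B1–B4, B1–B5, B4–B6, B6–B7, B3–B8
Each bag holds 3 vertices, so the decomposition has width 2, which upper-bounds the treewidth. Conversely, {e, g, j} is a clique of size 3, and the vertices of any clique must share a bag in every tree decomposition; so some bag has ≥ 3 vertices and tw(G) ≥ 2. Therefore the treewidth is 2.

2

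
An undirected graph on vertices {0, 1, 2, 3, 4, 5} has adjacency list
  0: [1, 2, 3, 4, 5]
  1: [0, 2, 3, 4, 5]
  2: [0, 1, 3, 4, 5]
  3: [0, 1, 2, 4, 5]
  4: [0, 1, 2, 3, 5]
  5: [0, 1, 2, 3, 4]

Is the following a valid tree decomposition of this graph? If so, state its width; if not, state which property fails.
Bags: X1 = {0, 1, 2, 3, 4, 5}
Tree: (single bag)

Vertex coverage: the bags together contain {0, 1, 2, 3, 4, 5}, the full vertex set. Edge coverage: each edge of G has both endpoints in at least one bag. Running intersection: for every vertex, the bags containing it form a connected subtree. All three properties hold, so this is a valid tree decomposition of width max|bag| − 1 = 5, and hence tw(G) ≤ 5.

Yes; width 5.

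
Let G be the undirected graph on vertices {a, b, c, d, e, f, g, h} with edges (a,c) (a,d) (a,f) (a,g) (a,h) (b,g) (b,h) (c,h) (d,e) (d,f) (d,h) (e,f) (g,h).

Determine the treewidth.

A width-2 tree decomposition is:
Bags: B1 = {a, g, h}  B2 = {a, d, h}  B3 = {a, d, f}  B4 = {a, c, h}  B5 = {d, e, f}  B6 = {b, g, h}
Tree: B1–B2, B2–B3, B1–B4, B3–B5, B1–B6
The largest bag has 3 vertices, giving width 2; this decomposition certifies tw(G) ≤ 2. Conversely, {d, e, f} is a clique of size 3, and the vertices of any clique must share a bag in every tree decomposition; so some bag has ≥ 3 vertices and tw(G) ≥ 2. Combining the bounds, tw(G) = 2.

2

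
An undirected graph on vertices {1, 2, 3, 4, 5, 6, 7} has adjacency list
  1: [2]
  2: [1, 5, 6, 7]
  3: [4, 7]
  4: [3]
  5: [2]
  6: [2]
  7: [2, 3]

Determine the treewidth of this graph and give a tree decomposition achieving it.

Treewidth 1.
One optimal decomposition is:
Bags: B1 = {2, 6}  B2 = {2, 5}  B3 = {2, 7}  B4 = {3, 7}  B5 = {1, 2}  B6 = {3, 4}
Tree: B1–B2, B1–B3, B3–B4, B1–B5, B4–B6

Each bag holds 2 vertices, so the decomposition has width 1, which upper-bounds the treewidth. Any graph with an edge has treewidth ≥ 1, and G has the edge 6–2. Therefore the treewidth is 1.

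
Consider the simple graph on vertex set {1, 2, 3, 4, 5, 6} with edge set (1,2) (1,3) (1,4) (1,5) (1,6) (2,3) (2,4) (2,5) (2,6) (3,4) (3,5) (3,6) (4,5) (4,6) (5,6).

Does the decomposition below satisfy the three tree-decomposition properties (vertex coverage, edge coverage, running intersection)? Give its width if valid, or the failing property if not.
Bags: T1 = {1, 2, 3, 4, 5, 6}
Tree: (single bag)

Every vertex of G appears in some bag (union = {1, 2, 3, 4, 5, 6}); every edge is covered by a bag; and for each vertex v the set of bags containing v is connected in the bag tree. The decomposition is therefore valid. The largest bag has 6 vertices, so the width is 5.

Yes; width 5.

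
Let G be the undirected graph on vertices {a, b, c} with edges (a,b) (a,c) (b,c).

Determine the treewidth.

2

A width-2 tree decomposition is:
Bags: B1 = {a, b, c}
Tree: (single bag)
With just one bag of size 3, the width is 3 − 1 = 2, so tw(G) ≤ 2. On the other hand G contains the 3-clique {a, b, c}. A clique must lie in a single bag of any decomposition, so no decomposition can have width below 2. Combining the bounds, tw(G) = 2.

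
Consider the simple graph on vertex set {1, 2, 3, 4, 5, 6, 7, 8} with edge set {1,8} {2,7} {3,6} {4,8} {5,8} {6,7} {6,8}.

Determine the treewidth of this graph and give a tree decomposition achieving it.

Treewidth 1.
One such decomposition:
Bags: B1 = {6, 7}  B2 = {6, 8}  B3 = {3, 6}  B4 = {5, 8}  B5 = {4, 8}  B6 = {2, 7}  B7 = {1, 8}
Tree: B1–B2, B1–B3, B2–B4, B2–B5, B1–B6, B4–B7

Each bag holds 2 vertices, so the decomposition has width 1, which upper-bounds the treewidth. G has an edge, so its treewidth is at least 1. Combining the bounds, tw(G) = 1.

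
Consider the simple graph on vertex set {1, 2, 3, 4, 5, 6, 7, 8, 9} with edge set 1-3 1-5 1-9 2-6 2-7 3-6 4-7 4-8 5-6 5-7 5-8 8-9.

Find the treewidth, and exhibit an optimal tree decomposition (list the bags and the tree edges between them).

Each bag holds 4 vertices, so the decomposition has width 3, which upper-bounds the treewidth. For the lower bound: the 4 vertex sets {1,3,9}, {6}, {5}, {2,4,7,8} are disjoint, each induces a connected subgraph, and every pair is joined by at least one edge of G. Contracting each set to a single vertex therefore yields K_{4} as a minor, and since treewidth is minor-monotone, tw(G) ≥ tw(K_{4}) = 3. Hence tw(G) = 3 exactly.

Treewidth 3.
One such decomposition:
Bags: B1 = {1, 3, 6, 9}  B2 = {1, 5, 6, 9}  B3 = {5, 6, 8, 9}  B4 = {2, 5, 6, 8}  B5 = {2, 5, 7, 8}  B6 = {2, 4, 7, 8}
Tree: B1–B2, B2–B3, B3–B4, B4–B5, B5–B6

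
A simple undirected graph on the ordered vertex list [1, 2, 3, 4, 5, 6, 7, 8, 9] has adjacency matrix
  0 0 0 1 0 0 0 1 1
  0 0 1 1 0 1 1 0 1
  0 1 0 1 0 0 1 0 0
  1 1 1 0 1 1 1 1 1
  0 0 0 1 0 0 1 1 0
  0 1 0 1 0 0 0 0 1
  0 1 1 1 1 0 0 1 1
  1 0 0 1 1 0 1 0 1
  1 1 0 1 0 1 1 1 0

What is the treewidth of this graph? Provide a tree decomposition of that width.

Treewidth 3.
Bags: B1 = {4, 5, 7, 8}  B2 = {4, 7, 8, 9}  B3 = {2, 4, 7, 9}  B4 = {2, 4, 6, 9}  B5 = {2, 3, 4, 7}  B6 = {1, 4, 8, 9}
Tree: B1–B2, B2–B3, B3–B4, B3–B5, B2–B6

Every bag has size at most 4, so the width is 4 − 1 = 3 and tw(G) ≤ 3. For the lower bound, the 4 vertices {1, 4, 8, 9} are pairwise adjacent, and any tree decomposition puts a clique entirely inside one bag — forcing width ≥ 3. Therefore the treewidth is 3.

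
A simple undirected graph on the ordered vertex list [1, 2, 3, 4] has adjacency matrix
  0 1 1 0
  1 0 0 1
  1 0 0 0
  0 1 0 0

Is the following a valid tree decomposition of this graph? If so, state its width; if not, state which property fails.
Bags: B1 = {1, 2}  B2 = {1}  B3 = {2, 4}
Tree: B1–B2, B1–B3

A tree decomposition must satisfy three properties: every vertex lies in some bag; for every edge, both endpoints lie together in some bag; and for every vertex, the bags containing it form a connected subtree. Here vertex 3 appears in no bag, so the decomposition is invalid.

No — vertex 3 appears in no bag.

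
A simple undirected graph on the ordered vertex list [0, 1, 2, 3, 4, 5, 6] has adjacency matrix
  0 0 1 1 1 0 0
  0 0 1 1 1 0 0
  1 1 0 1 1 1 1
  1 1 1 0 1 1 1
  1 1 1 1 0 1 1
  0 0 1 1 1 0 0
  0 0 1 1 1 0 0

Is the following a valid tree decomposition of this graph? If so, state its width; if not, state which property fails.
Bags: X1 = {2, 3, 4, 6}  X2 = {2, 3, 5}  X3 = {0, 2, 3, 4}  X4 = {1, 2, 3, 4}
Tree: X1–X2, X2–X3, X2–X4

A tree decomposition must satisfy three properties: every vertex lies in some bag; for every edge, both endpoints lie together in some bag; and for every vertex, the bags containing it form a connected subtree. Here edge (4,5) lies in no bag, so the decomposition is invalid.

No — edge (4,5) lies in no bag.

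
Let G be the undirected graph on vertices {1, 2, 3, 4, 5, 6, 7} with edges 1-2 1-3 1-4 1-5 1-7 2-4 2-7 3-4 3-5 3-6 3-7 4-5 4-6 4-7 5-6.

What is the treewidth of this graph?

A width-3 tree decomposition is:
Bags: B1 = {1, 3, 4, 7}  B2 = {1, 3, 4, 5}  B3 = {1, 2, 4, 7}  B4 = {3, 4, 5, 6}
Tree: B1–B2, B1–B3, B2–B4
Every bag has size at most 4, so the width is 4 − 1 = 3 and tw(G) ≤ 3. On the other hand G contains the 4-clique {1, 2, 4, 7}. A clique must lie in a single bag of any decomposition, so no decomposition can have width below 3. Hence tw(G) = 3 exactly.

3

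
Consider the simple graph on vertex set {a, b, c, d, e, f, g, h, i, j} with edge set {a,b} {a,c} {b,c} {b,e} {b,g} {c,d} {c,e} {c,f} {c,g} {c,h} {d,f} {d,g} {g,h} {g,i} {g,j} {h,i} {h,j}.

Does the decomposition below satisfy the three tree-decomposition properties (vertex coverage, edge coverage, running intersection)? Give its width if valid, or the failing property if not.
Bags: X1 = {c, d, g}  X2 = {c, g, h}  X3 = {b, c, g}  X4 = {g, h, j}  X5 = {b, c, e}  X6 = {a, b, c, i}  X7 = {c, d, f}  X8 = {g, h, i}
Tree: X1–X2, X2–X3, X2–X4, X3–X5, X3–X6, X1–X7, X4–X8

A tree decomposition must satisfy three properties: every vertex lies in some bag; for every edge, both endpoints lie together in some bag; and for every vertex, the bags containing it form a connected subtree. Here bags containing vertex i are not connected in the tree, so the decomposition is invalid.

No — bags containing vertex i are not connected in the tree.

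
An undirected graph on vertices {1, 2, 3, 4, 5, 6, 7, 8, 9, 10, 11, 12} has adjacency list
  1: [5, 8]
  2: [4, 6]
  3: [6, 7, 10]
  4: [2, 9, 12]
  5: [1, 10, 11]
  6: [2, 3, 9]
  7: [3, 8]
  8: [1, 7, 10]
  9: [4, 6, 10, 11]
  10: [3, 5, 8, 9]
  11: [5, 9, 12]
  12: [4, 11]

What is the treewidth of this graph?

3

A width-3 tree decomposition is:
Bags: B1 = {1, 3, 7, 8}  B2 = {1, 3, 8, 10}  B3 = {1, 3, 5, 10}  B4 = {3, 5, 6, 10}  B5 = {5, 6, 9, 10}  B6 = {5, 6, 9, 11}  B7 = {2, 6, 9, 11}  B8 = {2, 4, 9, 11}  B9 = {2, 4, 11, 12}
Tree: B1–B2, B2–B3, B3–B4, B4–B5, B5–B6, B6–B7, B7–B8, B8–B9
The largest bag has 4 vertices, giving width 3; this decomposition certifies tw(G) ≤ 3. For the lower bound: the 4 vertex sets {1,7,8}, {3}, {10}, {5,6,9,11} are disjoint, each induces a connected subgraph, and every pair is joined by at least one edge of G. Contracting each set to a single vertex therefore yields K_{4} as a minor, and since treewidth is minor-monotone, tw(G) ≥ tw(K_{4}) = 3. Therefore the treewidth is 3.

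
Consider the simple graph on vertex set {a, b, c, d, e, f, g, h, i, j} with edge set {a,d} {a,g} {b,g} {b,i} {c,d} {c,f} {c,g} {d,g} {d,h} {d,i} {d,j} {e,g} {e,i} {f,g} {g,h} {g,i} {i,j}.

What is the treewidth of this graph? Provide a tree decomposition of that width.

The largest bag has 3 vertices, giving width 2; this decomposition certifies tw(G) ≤ 2. On the other hand G contains the 3-clique {d, g, h}. A clique must lie in a single bag of any decomposition, so no decomposition can have width below 2. The upper and lower bounds meet at 2, so that is the treewidth.

Treewidth 2.
One optimal decomposition is:
Bags: B1 = {d, g, i}  B2 = {a, d, g}  B3 = {c, d, g}  B4 = {e, g, i}  B5 = {c, f, g}  B6 = {d, g, h}  B7 = {b, g, i}  B8 = {d, i, j}
Tree: B1–B2, B1–B3, B1–B4, B3–B5, B2–B6, B4–B7, B1–B8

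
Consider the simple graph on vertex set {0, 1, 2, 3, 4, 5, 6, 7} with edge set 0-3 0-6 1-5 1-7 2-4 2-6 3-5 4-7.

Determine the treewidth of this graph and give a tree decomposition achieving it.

Every bag has size at most 3, so the width is 3 − 1 = 2 and tw(G) ≤ 2. The edges 5–1–7–4–2–6–0–3–5 form a cycle, so G is not a tree and its treewidth is at least 2. Hence tw(G) = 2 exactly.

Treewidth 2.
One such decomposition:
Bags: B1 = {1, 5, 7}  B2 = {4, 5, 7}  B3 = {2, 4, 5}  B4 = {2, 5, 6}  B5 = {0, 5, 6}  B6 = {0, 3, 5}
Tree: B1–B2, B2–B3, B3–B4, B4–B5, B5–B6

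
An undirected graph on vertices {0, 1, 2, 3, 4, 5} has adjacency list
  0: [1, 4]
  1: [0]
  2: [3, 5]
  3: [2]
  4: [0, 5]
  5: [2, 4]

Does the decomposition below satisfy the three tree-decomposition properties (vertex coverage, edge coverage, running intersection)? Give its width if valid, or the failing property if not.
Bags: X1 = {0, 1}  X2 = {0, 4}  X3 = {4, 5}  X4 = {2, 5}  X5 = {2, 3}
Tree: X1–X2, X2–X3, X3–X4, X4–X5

Yes; width 1.

Every vertex of G appears in some bag (union = {0, 1, 2, 3, 4, 5}); every edge is covered by a bag; and for each vertex v the set of bags containing v is connected in the bag tree. The decomposition is therefore valid. The largest bag has 2 vertices, so the width is 1.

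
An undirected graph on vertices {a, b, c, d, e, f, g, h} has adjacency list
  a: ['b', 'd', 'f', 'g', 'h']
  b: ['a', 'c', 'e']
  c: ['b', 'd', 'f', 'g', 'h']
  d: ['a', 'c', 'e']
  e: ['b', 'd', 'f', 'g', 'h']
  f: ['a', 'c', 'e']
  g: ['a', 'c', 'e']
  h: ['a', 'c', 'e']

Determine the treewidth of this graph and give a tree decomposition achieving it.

Every bag has size at most 4, so the width is 4 − 1 = 3 and tw(G) ≤ 3. For the lower bound: the 4 vertex sets {e,f}, {a,b}, {c}, {h} are disjoint, each induces a connected subgraph, and every pair is joined by at least one edge of G. Contracting each set to a single vertex therefore yields K_{4} as a minor, and since treewidth is minor-monotone, tw(G) ≥ tw(K_{4}) = 3. Combining the bounds, tw(G) = 3.

Treewidth 3.
Bags: B1 = {a, c, e, f}  B2 = {a, b, c, e}  B3 = {a, c, e, h}  B4 = {a, c, e, g}  B5 = {a, c, d, e}
Tree: B1–B2, B2–B3, B3–B4, B4–B5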